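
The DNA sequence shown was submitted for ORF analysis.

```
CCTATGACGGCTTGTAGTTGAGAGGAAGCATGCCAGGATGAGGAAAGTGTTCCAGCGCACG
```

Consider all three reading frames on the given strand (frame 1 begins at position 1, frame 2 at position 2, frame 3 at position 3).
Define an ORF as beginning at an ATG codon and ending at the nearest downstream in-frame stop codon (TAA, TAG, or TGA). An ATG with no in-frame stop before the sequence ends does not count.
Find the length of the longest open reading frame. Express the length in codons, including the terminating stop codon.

Frame 1: CCT ATG ACG GCT TGT AGT TGA GAG GAA GCA TGC CAG GAT GAG GAA AGT GTT CCA GCG CAC — ATG at 4, stop TGA at 19 → 18 nt.
Frame 2: CTA TGA CGG CTT GTA GTT GAG AGG AAG CAT GCC AGG ATG AGG AAA GTG TTC CAG CGC ACG — no ATG→stop ORF.
Frame 3: TAT GAC GGC TTG TAG TTG AGA GGA AGC ATG CCA GGA TGA GGA AAG TGT TCC AGC GCA — ATG at 30, stop TGA at 39 → 12 nt.
Longest: frame 1, positions 4–21, 18 nt = 6 codons = 5 aa. → 6 codons.

6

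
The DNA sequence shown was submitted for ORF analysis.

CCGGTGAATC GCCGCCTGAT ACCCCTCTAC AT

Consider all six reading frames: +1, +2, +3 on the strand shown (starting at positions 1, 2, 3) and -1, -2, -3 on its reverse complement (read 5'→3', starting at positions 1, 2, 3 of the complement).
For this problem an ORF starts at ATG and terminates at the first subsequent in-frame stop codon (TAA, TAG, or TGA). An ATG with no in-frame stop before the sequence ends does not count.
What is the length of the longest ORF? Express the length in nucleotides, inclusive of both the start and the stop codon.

6

Reverse complement (5'→3'): ATGTAGAGGGGTATCAGGCGGCGATTCACCGG
Frame +1: CCG GTG AAT CGC CGC CTG ATA CCC CTC TAC — no ATG→stop ORF.
Frame +2: CGG TGA ATC GCC GCC TGA TAC CCC TCT ACA — no ATG→stop ORF.
Frame +3: GGT GAA TCG CCG CCT GAT ACC CCT CTA CAT — no ATG→stop ORF.
Frame -1: ATG TAG AGG GGT ATC AGG CGG CGA TTC ACC — ATG at 1, stop TAG at 4 → 6 nt.
Frame -2: TGT AGA GGG GTA TCA GGC GGC GAT TCA CCG — no ATG→stop ORF.
Frame -3: GTA GAG GGG TAT CAG GCG GCG ATT CAC CGG — no ATG→stop ORF.
Longest: frame -1, positions 1–6, 6 nt = 2 codons = 1 aa. → 6 nucleotides.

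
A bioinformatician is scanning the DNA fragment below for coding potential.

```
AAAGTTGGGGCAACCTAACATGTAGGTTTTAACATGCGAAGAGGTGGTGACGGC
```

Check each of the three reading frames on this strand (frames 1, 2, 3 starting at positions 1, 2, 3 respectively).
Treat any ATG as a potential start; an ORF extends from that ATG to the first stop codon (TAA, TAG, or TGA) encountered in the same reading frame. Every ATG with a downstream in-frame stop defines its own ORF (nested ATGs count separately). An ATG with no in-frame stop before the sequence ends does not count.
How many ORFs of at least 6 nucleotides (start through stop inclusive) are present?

1

Frame 1: AAA GTT GGG GCA ACC TAA CAT GTA GGT TTT AAC ATG CGA AGA GGT GGT GAC GGC — no ATG→stop ORF.
Frame 2: AAG TTG GGG CAA CCT AAC ATG TAG GTT TTA ACA TGC GAA GAG GTG GTG ACG — ATG at 20, stop TAG at 23 → 6 nt.
Frame 3: AGT TGG GGC AAC CTA ACA TGT AGG TTT TAA CAT GCG AAG AGG TGG TGA CGG — no ATG→stop ORF.
ORFs ≥ 6 nucleotides: frame 2 20–25 (6 nucleotides). Count = 1.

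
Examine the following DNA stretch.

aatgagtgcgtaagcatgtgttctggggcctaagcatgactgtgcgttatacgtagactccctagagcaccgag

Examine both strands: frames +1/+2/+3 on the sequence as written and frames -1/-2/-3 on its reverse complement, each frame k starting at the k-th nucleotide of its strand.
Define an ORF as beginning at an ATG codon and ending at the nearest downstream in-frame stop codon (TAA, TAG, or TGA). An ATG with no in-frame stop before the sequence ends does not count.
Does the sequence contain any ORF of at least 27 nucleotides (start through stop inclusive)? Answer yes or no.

Reverse complement (5'→3'): CTCGGTGCTCTAGGGAGTCTACGTATAACGCACAGTCATGCTTAGGCCCCAGAACACATGCTTACGCACTCATT
Frame +1: AAT GAG TGC GTA AGC ATG TGT TCT GGG GCC TAA GCA TGA CTG TGC GTT ATA CGT AGA CTC CCT AGA GCA CCG — ATG at 16, stop TAA at 31 → 18 nt.
Frame +2: ATG AGT GCG TAA GCA TGT GTT CTG GGG CCT AAG CAT GAC TGT GCG TTA TAC GTA GAC TCC CTA GAG CAC CGA — ATG at 2, stop TAA at 11 → 12 nt.
Frame +3: TGA GTG CGT AAG CAT GTG TTC TGG GGC CTA AGC ATG ACT GTG CGT TAT ACG TAG ACT CCC TAG AGC ACC GAG — ATG at 36, stop TAG at 54 → 21 nt.
Frame -1: CTC GGT GCT CTA GGG AGT CTA CGT ATA ACG CAC AGT CAT GCT TAG GCC CCA GAA CAC ATG CTT ACG CAC TCA — no ATG→stop ORF.
Frame -2: TCG GTG CTC TAG GGA GTC TAC GTA TAA CGC ACA GTC ATG CTT AGG CCC CAG AAC ACA TGC TTA CGC ACT CAT — no ATG→stop ORF.
Frame -3: CGG TGC TCT AGG GAG TCT ACG TAT AAC GCA CAG TCA TGC TTA GGC CCC AGA ACA CAT GCT TAC GCA CTC ATT — no ATG→stop ORF.
Largest ORF found is 21 nucleotides < 27, so no.

no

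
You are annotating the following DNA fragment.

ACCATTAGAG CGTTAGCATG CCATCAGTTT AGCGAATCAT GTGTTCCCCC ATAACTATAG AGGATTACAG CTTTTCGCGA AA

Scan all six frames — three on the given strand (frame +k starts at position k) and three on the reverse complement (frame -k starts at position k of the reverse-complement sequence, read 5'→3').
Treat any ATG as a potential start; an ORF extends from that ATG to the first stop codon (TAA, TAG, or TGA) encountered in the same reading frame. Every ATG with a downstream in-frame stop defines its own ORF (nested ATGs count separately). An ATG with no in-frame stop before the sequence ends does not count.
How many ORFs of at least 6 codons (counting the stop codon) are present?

Reverse complement (5'→3'): TTTCGCGAAAAGCTGTAATCCTCTATAGTTATGGGGGAACACATGATTCGCTAAACTGATGGCATGCTAACGCTCTAATGGT
Frame +1: ACC ATT AGA GCG TTA GCA TGC CAT CAG TTT AGC GAA TCA TGT GTT CCC CCA TAA CTA TAG AGG ATT ACA GCT TTT CGC GAA — no ATG→stop ORF.
Frame +2: CCA TTA GAG CGT TAG CAT GCC ATC AGT TTA GCG AAT CAT GTG TTC CCC CAT AAC TAT AGA GGA TTA CAG CTT TTC GCG AAA — no ATG→stop ORF.
Frame +3: CAT TAG AGC GTT AGC ATG CCA TCA GTT TAG CGA ATC ATG TGT TCC CCC ATA ACT ATA GAG GAT TAC AGC TTT TCG CGA — ATG at 18, stop TAG at 30 → 15 nt.
Frame -1: TTT CGC GAA AAG CTG TAA TCC TCT ATA GTT ATG GGG GAA CAC ATG ATT CGC TAA ACT GAT GGC ATG CTA ACG CTC TAA TGG — ATG at 31, stop TAA at 52 → 24 nt; ATG at 43, stop TAA at 52 → 12 nt; ATG at 64, stop TAA at 76 → 15 nt.
Frame -2: TTC GCG AAA AGC TGT AAT CCT CTA TAG TTA TGG GGG AAC ACA TGA TTC GCT AAA CTG ATG GCA TGC TAA CGC TCT AAT GGT — ATG at 59, stop TAA at 68 → 12 nt.
Frame -3: TCG CGA AAA GCT GTA ATC CTC TAT AGT TAT GGG GGA ACA CAT GAT TCG CTA AAC TGA TGG CAT GCT AAC GCT CTA ATG — no ATG→stop ORF.
ORFs ≥ 6 codons: frame -1 31–54 (8 codons). Count = 1.

1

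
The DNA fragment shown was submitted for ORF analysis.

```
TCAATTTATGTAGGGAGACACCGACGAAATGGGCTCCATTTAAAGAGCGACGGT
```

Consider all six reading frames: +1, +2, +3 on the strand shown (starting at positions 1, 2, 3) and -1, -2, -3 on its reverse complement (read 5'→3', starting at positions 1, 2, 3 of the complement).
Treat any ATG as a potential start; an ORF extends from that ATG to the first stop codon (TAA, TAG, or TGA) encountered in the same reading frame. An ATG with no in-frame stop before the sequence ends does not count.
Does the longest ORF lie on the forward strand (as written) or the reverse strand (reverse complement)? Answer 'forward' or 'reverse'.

reverse

Reverse complement (5'→3'): ACCGTCGCTCTTTAAATGGAGCCCATTTCGTCGGTGTCTCCCTACATAAATTGA
Frame +1: TCA ATT TAT GTA GGG AGA CAC CGA CGA AAT GGG CTC CAT TTA AAG AGC GAC GGT — no ATG→stop ORF.
Frame +2: CAA TTT ATG TAG GGA GAC ACC GAC GAA ATG GGC TCC ATT TAA AGA GCG ACG — ATG at 8, stop TAG at 11 → 6 nt; ATG at 29, stop TAA at 41 → 15 nt.
Frame +3: AAT TTA TGT AGG GAG ACA CCG ACG AAA TGG GCT CCA TTT AAA GAG CGA CGG — no ATG→stop ORF.
Frame -1: ACC GTC GCT CTT TAA ATG GAG CCC ATT TCG TCG GTG TCT CCC TAC ATA AAT TGA — ATG at 16, stop TGA at 52 → 39 nt.
Frame -2: CCG TCG CTC TTT AAA TGG AGC CCA TTT CGT CGG TGT CTC CCT ACA TAA ATT — no ATG→stop ORF.
Frame -3: CGT CGC TCT TTA AAT GGA GCC CAT TTC GTC GGT GTC TCC CTA CAT AAA TTG — no ATG→stop ORF.
Forward-strand max 15 nt; reverse-strand max 39 nt. The reverse strand has the longer ORF.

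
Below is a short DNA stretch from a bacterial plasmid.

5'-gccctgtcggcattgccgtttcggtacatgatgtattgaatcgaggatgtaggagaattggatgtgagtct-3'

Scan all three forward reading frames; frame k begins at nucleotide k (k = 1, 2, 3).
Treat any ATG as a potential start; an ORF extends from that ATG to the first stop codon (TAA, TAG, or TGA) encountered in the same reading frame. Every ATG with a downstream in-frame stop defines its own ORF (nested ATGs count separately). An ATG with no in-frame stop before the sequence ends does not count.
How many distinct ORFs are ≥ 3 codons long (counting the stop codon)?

Frame 1: GCC CTG TCG GCA TTG CCG TTT CGG TAC ATG ATG TAT TGA ATC GAG GAT GTA GGA GAA TTG GAT GTG AGT — ATG at 28, stop TGA at 37 → 12 nt; ATG at 31, stop TGA at 37 → 9 nt.
Frame 2: CCC TGT CGG CAT TGC CGT TTC GGT ACA TGA TGT ATT GAA TCG AGG ATG TAG GAG AAT TGG ATG TGA GTC — ATG at 47, stop TAG at 50 → 6 nt; ATG at 62, stop TGA at 65 → 6 nt.
Frame 3: CCT GTC GGC ATT GCC GTT TCG GTA CAT GAT GTA TTG AAT CGA GGA TGT AGG AGA ATT GGA TGT GAG TCT — no ATG→stop ORF.
ORFs ≥ 3 codons: frame 1 28–39 (4 codons), frame 1 31–39 (3 codons). Count = 2.

2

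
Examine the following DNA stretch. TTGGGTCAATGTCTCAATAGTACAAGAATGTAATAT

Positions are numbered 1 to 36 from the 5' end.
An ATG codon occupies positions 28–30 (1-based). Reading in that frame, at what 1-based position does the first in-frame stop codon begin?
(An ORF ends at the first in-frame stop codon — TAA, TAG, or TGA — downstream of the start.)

31

Codons from position 28: ATG (28–30), TAA (31–33).
TAA is a stop codon; it begins at position 31.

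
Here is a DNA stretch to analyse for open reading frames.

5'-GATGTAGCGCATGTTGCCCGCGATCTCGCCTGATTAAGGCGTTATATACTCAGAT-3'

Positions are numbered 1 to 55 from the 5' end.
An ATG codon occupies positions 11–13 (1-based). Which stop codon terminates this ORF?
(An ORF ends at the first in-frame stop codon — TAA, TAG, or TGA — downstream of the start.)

Codons from position 11: ATG (11–13), TTG (14–16), CCC (17–19), GCG (20–22), ATC (23–25), TCG (26–28), CCT (29–31), GAT (32–34), TAA (35–37).
The first in-frame stop codon is TAA.

TAA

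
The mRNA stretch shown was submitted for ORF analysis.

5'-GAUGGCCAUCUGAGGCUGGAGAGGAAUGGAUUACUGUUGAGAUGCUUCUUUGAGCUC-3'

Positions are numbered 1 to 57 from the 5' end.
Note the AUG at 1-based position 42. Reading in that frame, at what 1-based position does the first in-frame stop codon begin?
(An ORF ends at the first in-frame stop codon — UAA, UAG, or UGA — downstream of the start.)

51

Codons from position 42: AUG (42–44), CUU (45–47), CUU (48–50), UGA (51–53).
UGA is a stop codon; it begins at position 51.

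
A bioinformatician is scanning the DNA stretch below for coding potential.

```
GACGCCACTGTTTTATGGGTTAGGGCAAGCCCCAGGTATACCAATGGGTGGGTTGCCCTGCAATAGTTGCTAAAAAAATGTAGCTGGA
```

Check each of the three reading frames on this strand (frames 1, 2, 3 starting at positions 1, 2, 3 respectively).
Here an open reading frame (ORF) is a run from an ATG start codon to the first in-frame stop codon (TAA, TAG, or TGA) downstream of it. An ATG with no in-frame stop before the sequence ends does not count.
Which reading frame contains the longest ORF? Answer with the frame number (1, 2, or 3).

2

Frame 1: GAC GCC ACT GTT TTA TGG GTT AGG GCA AGC CCC AGG TAT ACC AAT GGG TGG GTT GCC CTG CAA TAG TTG CTA AAA AAA TGT AGC TGG — no ATG→stop ORF.
Frame 2: ACG CCA CTG TTT TAT GGG TTA GGG CAA GCC CCA GGT ATA CCA ATG GGT GGG TTG CCC TGC AAT AGT TGC TAA AAA AAT GTA GCT GGA — ATG at 44, stop TAA at 71 → 30 nt.
Frame 3: CGC CAC TGT TTT ATG GGT TAG GGC AAG CCC CAG GTA TAC CAA TGG GTG GGT TGC CCT GCA ATA GTT GCT AAA AAA ATG TAG CTG — ATG at 15, stop TAG at 21 → 9 nt; ATG at 78, stop TAG at 81 → 6 nt.
Longest ORF is 30 nt in frame 2 (positions 44–73).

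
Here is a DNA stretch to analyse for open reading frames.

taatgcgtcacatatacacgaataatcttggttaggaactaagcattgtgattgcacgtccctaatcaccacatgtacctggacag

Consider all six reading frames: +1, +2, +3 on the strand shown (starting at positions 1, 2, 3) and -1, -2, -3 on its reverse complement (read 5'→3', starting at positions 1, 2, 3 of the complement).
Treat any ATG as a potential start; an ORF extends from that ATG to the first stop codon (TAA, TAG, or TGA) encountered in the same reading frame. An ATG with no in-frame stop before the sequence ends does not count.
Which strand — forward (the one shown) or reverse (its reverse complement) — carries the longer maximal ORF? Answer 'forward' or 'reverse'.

forward

Reverse complement (5'→3'): CTGTCCAGGTACATGTGGTGATTAGGGACGTGCAATCACAATGCTTAGTTCCTAACCAAGATTATTCGTGTATATGTGACGCATTA
Frame +1: TAA TGC GTC ACA TAT ACA CGA ATA ATC TTG GTT AGG AAC TAA GCA TTG TGA TTG CAC GTC CCT AAT CAC CAC ATG TAC CTG GAC — no ATG→stop ORF.
Frame +2: AAT GCG TCA CAT ATA CAC GAA TAA TCT TGG TTA GGA ACT AAG CAT TGT GAT TGC ACG TCC CTA ATC ACC ACA TGT ACC TGG ACA — no ATG→stop ORF.
Frame +3: ATG CGT CAC ATA TAC ACG AAT AAT CTT GGT TAG GAA CTA AGC ATT GTG ATT GCA CGT CCC TAA TCA CCA CAT GTA CCT GGA CAG — ATG at 3, stop TAG at 33 → 33 nt.
Frame -1: CTG TCC AGG TAC ATG TGG TGA TTA GGG ACG TGC AAT CAC AAT GCT TAG TTC CTA ACC AAG ATT ATT CGT GTA TAT GTG ACG CAT — ATG at 13, stop TGA at 19 → 9 nt.
Frame -2: TGT CCA GGT ACA TGT GGT GAT TAG GGA CGT GCA ATC ACA ATG CTT AGT TCC TAA CCA AGA TTA TTC GTG TAT ATG TGA CGC ATT — ATG at 41, stop TAA at 53 → 15 nt; ATG at 74, stop TGA at 77 → 6 nt.
Frame -3: GTC CAG GTA CAT GTG GTG ATT AGG GAC GTG CAA TCA CAA TGC TTA GTT CCT AAC CAA GAT TAT TCG TGT ATA TGT GAC GCA TTA — no ATG→stop ORF.
Forward-strand max 33 nt; reverse-strand max 15 nt. The forward strand has the longer ORF.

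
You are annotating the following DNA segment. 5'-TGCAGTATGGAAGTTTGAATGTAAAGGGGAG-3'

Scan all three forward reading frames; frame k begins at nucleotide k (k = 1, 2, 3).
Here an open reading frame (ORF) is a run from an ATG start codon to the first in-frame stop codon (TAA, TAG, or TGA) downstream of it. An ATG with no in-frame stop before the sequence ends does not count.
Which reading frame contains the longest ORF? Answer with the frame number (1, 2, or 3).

1

Frame 1: TGC AGT ATG GAA GTT TGA ATG TAA AGG GGA — ATG at 7, stop TGA at 16 → 12 nt; ATG at 19, stop TAA at 22 → 6 nt.
Frame 2: GCA GTA TGG AAG TTT GAA TGT AAA GGG GAG — no ATG→stop ORF.
Frame 3: CAG TAT GGA AGT TTG AAT GTA AAG GGG — no ATG→stop ORF.
Longest ORF is 12 nt in frame 1 (positions 7–18).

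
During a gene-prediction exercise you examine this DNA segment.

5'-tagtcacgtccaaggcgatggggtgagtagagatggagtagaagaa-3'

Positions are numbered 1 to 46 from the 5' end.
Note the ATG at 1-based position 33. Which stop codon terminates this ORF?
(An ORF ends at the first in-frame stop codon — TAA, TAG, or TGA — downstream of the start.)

TAG

Codons from position 33: ATG (33–35), GAG (36–38), TAG (39–41).
The first in-frame stop codon is TAG.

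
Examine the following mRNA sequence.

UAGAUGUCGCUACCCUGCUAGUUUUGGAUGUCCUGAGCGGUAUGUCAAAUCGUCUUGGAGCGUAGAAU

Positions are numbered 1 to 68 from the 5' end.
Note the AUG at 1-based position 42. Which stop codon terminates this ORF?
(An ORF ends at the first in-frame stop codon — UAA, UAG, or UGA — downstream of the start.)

Codons from position 42: AUG (42–44), UCA (45–47), AAU (48–50), CGU (51–53), CUU (54–56), GGA (57–59), GCG (60–62), UAG (63–65).
The first in-frame stop codon is UAG.

UAG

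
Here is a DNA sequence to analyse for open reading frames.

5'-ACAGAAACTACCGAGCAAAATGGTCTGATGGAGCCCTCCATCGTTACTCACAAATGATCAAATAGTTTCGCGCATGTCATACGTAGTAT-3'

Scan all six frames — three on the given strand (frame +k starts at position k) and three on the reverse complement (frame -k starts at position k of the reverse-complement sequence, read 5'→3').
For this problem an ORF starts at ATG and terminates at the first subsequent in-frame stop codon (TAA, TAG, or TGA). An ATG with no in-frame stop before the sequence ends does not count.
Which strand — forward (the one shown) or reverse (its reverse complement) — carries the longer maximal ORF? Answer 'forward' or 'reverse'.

reverse

Reverse complement (5'→3'): ATACTACGTATGACATGCGCGAAACTATTTGATCATTTGTGAGTAACGATGGAGGGCTCCATCAGACCATTTTGCTCGGTAGTTTCTGT
Frame +1: ACA GAA ACT ACC GAG CAA AAT GGT CTG ATG GAG CCC TCC ATC GTT ACT CAC AAA TGA TCA AAT AGT TTC GCG CAT GTC ATA CGT AGT — ATG at 28, stop TGA at 55 → 30 nt.
Frame +2: CAG AAA CTA CCG AGC AAA ATG GTC TGA TGG AGC CCT CCA TCG TTA CTC ACA AAT GAT CAA ATA GTT TCG CGC ATG TCA TAC GTA GTA — ATG at 20, stop TGA at 26 → 9 nt.
Frame +3: AGA AAC TAC CGA GCA AAA TGG TCT GAT GGA GCC CTC CAT CGT TAC TCA CAA ATG ATC AAA TAG TTT CGC GCA TGT CAT ACG TAG TAT — ATG at 54, stop TAG at 63 → 12 nt.
Frame -1: ATA CTA CGT ATG ACA TGC GCG AAA CTA TTT GAT CAT TTG TGA GTA ACG ATG GAG GGC TCC ATC AGA CCA TTT TGC TCG GTA GTT TCT — ATG at 10, stop TGA at 40 → 33 nt.
Frame -2: TAC TAC GTA TGA CAT GCG CGA AAC TAT TTG ATC ATT TGT GAG TAA CGA TGG AGG GCT CCA TCA GAC CAT TTT GCT CGG TAG TTT CTG — no ATG→stop ORF.
Frame -3: ACT ACG TAT GAC ATG CGC GAA ACT ATT TGA TCA TTT GTG AGT AAC GAT GGA GGG CTC CAT CAG ACC ATT TTG CTC GGT AGT TTC TGT — ATG at 15, stop TGA at 30 → 18 nt.
Forward-strand max 30 nt; reverse-strand max 33 nt. The reverse strand has the longer ORF.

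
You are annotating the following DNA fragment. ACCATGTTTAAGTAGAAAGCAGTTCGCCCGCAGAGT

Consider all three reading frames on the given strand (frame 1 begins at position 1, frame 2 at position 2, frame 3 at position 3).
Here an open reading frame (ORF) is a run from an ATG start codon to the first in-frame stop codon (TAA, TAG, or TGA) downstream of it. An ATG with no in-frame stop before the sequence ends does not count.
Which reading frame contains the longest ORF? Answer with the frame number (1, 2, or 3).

Frame 1: ACC ATG TTT AAG TAG AAA GCA GTT CGC CCG CAG AGT — ATG at 4, stop TAG at 13 → 12 nt.
Frame 2: CCA TGT TTA AGT AGA AAG CAG TTC GCC CGC AGA — no ATG→stop ORF.
Frame 3: CAT GTT TAA GTA GAA AGC AGT TCG CCC GCA GAG — no ATG→stop ORF.
Longest ORF is 12 nt in frame 1 (positions 4–15).

1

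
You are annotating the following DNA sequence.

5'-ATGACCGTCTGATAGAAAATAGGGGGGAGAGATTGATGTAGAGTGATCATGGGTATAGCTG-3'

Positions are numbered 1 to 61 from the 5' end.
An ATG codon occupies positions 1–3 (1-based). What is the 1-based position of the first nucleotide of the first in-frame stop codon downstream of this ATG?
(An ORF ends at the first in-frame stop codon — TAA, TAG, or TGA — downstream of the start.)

Codons from position 1: ATG (1–3), ACC (4–6), GTC (7–9), TGA (10–12).
TGA is a stop codon; it begins at position 10.

10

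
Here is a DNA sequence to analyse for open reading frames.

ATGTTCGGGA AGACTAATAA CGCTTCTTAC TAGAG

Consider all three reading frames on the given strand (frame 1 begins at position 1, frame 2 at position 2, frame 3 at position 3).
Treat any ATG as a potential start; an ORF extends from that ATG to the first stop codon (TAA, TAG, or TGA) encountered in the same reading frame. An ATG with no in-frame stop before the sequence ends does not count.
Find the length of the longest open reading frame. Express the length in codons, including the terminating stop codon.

Frame 1: ATG TTC GGG AAG ACT AAT AAC GCT TCT TAC TAG — ATG at 1, stop TAG at 31 → 33 nt.
Frame 2: TGT TCG GGA AGA CTA ATA ACG CTT CTT ACT AGA — no ATG→stop ORF.
Frame 3: GTT CGG GAA GAC TAA TAA CGC TTC TTA CTA GAG — no ATG→stop ORF.
Longest: frame 1, positions 1–33, 33 nt = 11 codons = 10 aa. → 11 codons.

11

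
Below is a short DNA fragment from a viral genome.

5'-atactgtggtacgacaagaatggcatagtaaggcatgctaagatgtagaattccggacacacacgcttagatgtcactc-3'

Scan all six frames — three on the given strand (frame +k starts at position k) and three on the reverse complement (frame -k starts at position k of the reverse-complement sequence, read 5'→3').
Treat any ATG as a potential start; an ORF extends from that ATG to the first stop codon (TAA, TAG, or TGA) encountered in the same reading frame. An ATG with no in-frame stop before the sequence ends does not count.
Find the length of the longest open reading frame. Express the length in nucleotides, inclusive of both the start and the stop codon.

36

Reverse complement (5'→3'): GAGTGACATCTAAGCGTGTGTGTCCGGAATTCTACATCTTAGCATGCCTTACTATGCCATTCTTGTCGTACCACAGTAT
Frame +1: ATA CTG TGG TAC GAC AAG AAT GGC ATA GTA AGG CAT GCT AAG ATG TAG AAT TCC GGA CAC ACA CGC TTA GAT GTC ACT — ATG at 43, stop TAG at 46 → 6 nt.
Frame +2: TAC TGT GGT ACG ACA AGA ATG GCA TAG TAA GGC ATG CTA AGA TGT AGA ATT CCG GAC ACA CAC GCT TAG ATG TCA CTC — ATG at 20, stop TAG at 26 → 9 nt; ATG at 35, stop TAG at 68 → 36 nt.
Frame +3: ACT GTG GTA CGA CAA GAA TGG CAT AGT AAG GCA TGC TAA GAT GTA GAA TTC CGG ACA CAC ACG CTT AGA TGT CAC — no ATG→stop ORF.
Frame -1: GAG TGA CAT CTA AGC GTG TGT GTC CGG AAT TCT ACA TCT TAG CAT GCC TTA CTA TGC CAT TCT TGT CGT ACC ACA GTA — no ATG→stop ORF.
Frame -2: AGT GAC ATC TAA GCG TGT GTG TCC GGA ATT CTA CAT CTT AGC ATG CCT TAC TAT GCC ATT CTT GTC GTA CCA CAG TAT — no ATG→stop ORF.
Frame -3: GTG ACA TCT AAG CGT GTG TGT CCG GAA TTC TAC ATC TTA GCA TGC CTT ACT ATG CCA TTC TTG TCG TAC CAC AGT — no ATG→stop ORF.
Longest: frame +2, positions 35–70, 36 nt = 12 codons = 11 aa. → 36 nucleotides.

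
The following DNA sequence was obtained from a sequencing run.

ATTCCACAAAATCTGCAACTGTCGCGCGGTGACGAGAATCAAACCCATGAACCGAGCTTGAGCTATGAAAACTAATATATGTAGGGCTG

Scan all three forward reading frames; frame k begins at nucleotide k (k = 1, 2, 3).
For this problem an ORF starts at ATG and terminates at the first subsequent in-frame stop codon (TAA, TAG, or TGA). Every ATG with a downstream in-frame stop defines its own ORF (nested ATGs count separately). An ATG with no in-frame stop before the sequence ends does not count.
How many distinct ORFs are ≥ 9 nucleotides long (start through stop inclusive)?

Frame 1: ATT CCA CAA AAT CTG CAA CTG TCG CGC GGT GAC GAG AAT CAA ACC CAT GAA CCG AGC TTG AGC TAT GAA AAC TAA TAT ATG TAG GGC — ATG at 79, stop TAG at 82 → 6 nt.
Frame 2: TTC CAC AAA ATC TGC AAC TGT CGC GCG GTG ACG AGA ATC AAA CCC ATG AAC CGA GCT TGA GCT ATG AAA ACT AAT ATA TGT AGG GCT — ATG at 47, stop TGA at 59 → 15 nt.
Frame 3: TCC ACA AAA TCT GCA ACT GTC GCG CGG TGA CGA GAA TCA AAC CCA TGA ACC GAG CTT GAG CTA TGA AAA CTA ATA TAT GTA GGG CTG — no ATG→stop ORF.
ORFs ≥ 9 nucleotides: frame 2 47–61 (15 nucleotides). Count = 1.

1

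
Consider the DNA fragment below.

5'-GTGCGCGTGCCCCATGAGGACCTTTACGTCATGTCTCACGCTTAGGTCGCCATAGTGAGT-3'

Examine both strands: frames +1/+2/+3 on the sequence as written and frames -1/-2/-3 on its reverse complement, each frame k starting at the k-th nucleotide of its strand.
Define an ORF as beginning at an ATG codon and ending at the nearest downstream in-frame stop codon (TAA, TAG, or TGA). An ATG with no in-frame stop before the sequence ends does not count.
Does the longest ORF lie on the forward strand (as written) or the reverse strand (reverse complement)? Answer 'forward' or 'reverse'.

forward

Reverse complement (5'→3'): ACTCACTATGGCGACCTAAGCGTGAGACATGACGTAAAGGTCCTCATGGGGCACGCGCAC
Frame +1: GTG CGC GTG CCC CAT GAG GAC CTT TAC GTC ATG TCT CAC GCT TAG GTC GCC ATA GTG AGT — ATG at 31, stop TAG at 43 → 15 nt.
Frame +2: TGC GCG TGC CCC ATG AGG ACC TTT ACG TCA TGT CTC ACG CTT AGG TCG CCA TAG TGA — ATG at 14, stop TAG at 53 → 42 nt.
Frame +3: GCG CGT GCC CCA TGA GGA CCT TTA CGT CAT GTC TCA CGC TTA GGT CGC CAT AGT GAG — no ATG→stop ORF.
Frame -1: ACT CAC TAT GGC GAC CTA AGC GTG AGA CAT GAC GTA AAG GTC CTC ATG GGG CAC GCG CAC — no ATG→stop ORF.
Frame -2: CTC ACT ATG GCG ACC TAA GCG TGA GAC ATG ACG TAA AGG TCC TCA TGG GGC ACG CGC — ATG at 8, stop TAA at 17 → 12 nt; ATG at 29, stop TAA at 35 → 9 nt.
Frame -3: TCA CTA TGG CGA CCT AAG CGT GAG ACA TGA CGT AAA GGT CCT CAT GGG GCA CGC GCA — no ATG→stop ORF.
Forward-strand max 42 nt; reverse-strand max 12 nt. The forward strand has the longer ORF.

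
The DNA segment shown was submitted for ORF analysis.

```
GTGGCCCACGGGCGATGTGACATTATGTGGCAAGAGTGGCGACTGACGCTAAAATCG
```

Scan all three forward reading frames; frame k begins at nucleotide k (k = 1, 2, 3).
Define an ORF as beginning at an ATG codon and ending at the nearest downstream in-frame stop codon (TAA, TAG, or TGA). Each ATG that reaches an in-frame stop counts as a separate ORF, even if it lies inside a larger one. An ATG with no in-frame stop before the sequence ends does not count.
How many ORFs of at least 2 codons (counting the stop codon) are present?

1

Frame 1: GTG GCC CAC GGG CGA TGT GAC ATT ATG TGG CAA GAG TGG CGA CTG ACG CTA AAA TCG — no ATG→stop ORF.
Frame 2: TGG CCC ACG GGC GAT GTG ACA TTA TGT GGC AAG AGT GGC GAC TGA CGC TAA AAT — no ATG→stop ORF.
Frame 3: GGC CCA CGG GCG ATG TGA CAT TAT GTG GCA AGA GTG GCG ACT GAC GCT AAA ATC — ATG at 15, stop TGA at 18 → 6 nt.
ORFs ≥ 2 codons: frame 3 15–20 (2 codons). Count = 1.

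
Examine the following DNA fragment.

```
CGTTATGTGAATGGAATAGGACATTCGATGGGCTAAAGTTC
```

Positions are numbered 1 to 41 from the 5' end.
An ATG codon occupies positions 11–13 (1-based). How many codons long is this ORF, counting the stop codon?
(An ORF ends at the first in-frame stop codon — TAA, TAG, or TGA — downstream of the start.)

Codons from position 11: ATG (11–13), GAA (14–16), TAG (17–19).
TAG is the first in-frame stop; that's 3 codons including the stop.

3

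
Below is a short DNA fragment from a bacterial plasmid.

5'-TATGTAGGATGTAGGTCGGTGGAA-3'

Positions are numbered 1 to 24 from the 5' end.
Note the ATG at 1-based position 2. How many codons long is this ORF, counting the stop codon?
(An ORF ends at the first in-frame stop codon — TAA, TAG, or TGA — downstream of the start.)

2

Codons from position 2: ATG (2–4), TAG (5–7).
TAG is the first in-frame stop; that's 2 codons including the stop.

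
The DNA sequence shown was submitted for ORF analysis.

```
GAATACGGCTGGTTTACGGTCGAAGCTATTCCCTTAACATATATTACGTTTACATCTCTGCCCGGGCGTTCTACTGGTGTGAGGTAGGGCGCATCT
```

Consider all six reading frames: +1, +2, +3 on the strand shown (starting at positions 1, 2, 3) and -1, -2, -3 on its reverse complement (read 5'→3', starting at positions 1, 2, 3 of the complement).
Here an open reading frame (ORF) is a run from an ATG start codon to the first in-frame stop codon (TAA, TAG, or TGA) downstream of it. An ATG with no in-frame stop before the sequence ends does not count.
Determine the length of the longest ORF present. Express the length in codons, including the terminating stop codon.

8

Reverse complement (5'→3'): AGATGCGCCCTACCTCACACCAGTAGAACGCCCGGGCAGAGATGTAAACGTAATATATGTTAAGGGAATAGCTTCGACCGTAAACCAGCCGTATTC
Frame +1: GAA TAC GGC TGG TTT ACG GTC GAA GCT ATT CCC TTA ACA TAT ATT ACG TTT ACA TCT CTG CCC GGG CGT TCT ACT GGT GTG AGG TAG GGC GCA TCT — no ATG→stop ORF.
Frame +2: AAT ACG GCT GGT TTA CGG TCG AAG CTA TTC CCT TAA CAT ATA TTA CGT TTA CAT CTC TGC CCG GGC GTT CTA CTG GTG TGA GGT AGG GCG CAT — no ATG→stop ORF.
Frame +3: ATA CGG CTG GTT TAC GGT CGA AGC TAT TCC CTT AAC ATA TAT TAC GTT TAC ATC TCT GCC CGG GCG TTC TAC TGG TGT GAG GTA GGG CGC ATC — no ATG→stop ORF.
Frame -1: AGA TGC GCC CTA CCT CAC ACC AGT AGA ACG CCC GGG CAG AGA TGT AAA CGT AAT ATA TGT TAA GGG AAT AGC TTC GAC CGT AAA CCA GCC GTA TTC — no ATG→stop ORF.
Frame -2: GAT GCG CCC TAC CTC ACA CCA GTA GAA CGC CCG GGC AGA GAT GTA AAC GTA ATA TAT GTT AAG GGA ATA GCT TCG ACC GTA AAC CAG CCG TAT — no ATG→stop ORF.
Frame -3: ATG CGC CCT ACC TCA CAC CAG TAG AAC GCC CGG GCA GAG ATG TAA ACG TAA TAT ATG TTA AGG GAA TAG CTT CGA CCG TAA ACC AGC CGT ATT — ATG at 3, stop TAG at 24 → 24 nt; ATG at 42, stop TAA at 45 → 6 nt; ATG at 57, stop TAG at 69 → 15 nt.
Longest: frame -3, positions 3–26, 24 nt = 8 codons = 7 aa. → 8 codons.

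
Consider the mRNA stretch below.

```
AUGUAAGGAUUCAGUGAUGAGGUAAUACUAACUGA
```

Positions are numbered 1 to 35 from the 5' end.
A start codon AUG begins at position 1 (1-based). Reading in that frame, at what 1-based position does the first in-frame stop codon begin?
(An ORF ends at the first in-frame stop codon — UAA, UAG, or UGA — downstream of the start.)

Codons from position 1: AUG (1–3), UAA (4–6).
UAA is a stop codon; it begins at position 4.

4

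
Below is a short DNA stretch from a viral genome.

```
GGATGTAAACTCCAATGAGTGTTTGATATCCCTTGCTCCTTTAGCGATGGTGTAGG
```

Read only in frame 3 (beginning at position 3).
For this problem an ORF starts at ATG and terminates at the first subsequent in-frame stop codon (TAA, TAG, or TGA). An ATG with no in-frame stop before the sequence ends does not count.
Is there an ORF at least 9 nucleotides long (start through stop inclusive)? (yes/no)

Frame 3: ATG TAA ACT CCA ATG AGT GTT TGA TAT CCC TTG CTC CTT TAG CGA TGG TGT AGG — ATG at 3, stop TAA at 6 → 6 nt; ATG at 15, stop TGA at 24 → 12 nt.
Frame 3 has an ORF of 12 nucleotides (positions 15–26) ≥ 9, so yes.

yes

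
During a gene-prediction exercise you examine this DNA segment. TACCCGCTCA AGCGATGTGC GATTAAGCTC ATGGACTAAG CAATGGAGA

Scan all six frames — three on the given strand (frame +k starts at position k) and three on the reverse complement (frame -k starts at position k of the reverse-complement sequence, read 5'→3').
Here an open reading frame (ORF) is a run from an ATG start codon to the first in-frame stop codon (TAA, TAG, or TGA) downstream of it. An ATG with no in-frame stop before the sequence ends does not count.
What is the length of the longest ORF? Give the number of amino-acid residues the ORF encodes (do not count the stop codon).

Reverse complement (5'→3'): TCTCCATTGCTTAGTCCATGAGCTTAATCGCACATCGCTTGAGCGGGTA
Frame +1: TAC CCG CTC AAG CGA TGT GCG ATT AAG CTC ATG GAC TAA GCA ATG GAG — ATG at 31, stop TAA at 37 → 9 nt.
Frame +2: ACC CGC TCA AGC GAT GTG CGA TTA AGC TCA TGG ACT AAG CAA TGG AGA — no ATG→stop ORF.
Frame +3: CCC GCT CAA GCG ATG TGC GAT TAA GCT CAT GGA CTA AGC AAT GGA — ATG at 15, stop TAA at 24 → 12 nt.
Frame -1: TCT CCA TTG CTT AGT CCA TGA GCT TAA TCG CAC ATC GCT TGA GCG GGT — no ATG→stop ORF.
Frame -2: CTC CAT TGC TTA GTC CAT GAG CTT AAT CGC ACA TCG CTT GAG CGG GTA — no ATG→stop ORF.
Frame -3: TCC ATT GCT TAG TCC ATG AGC TTA ATC GCA CAT CGC TTG AGC GGG — no ATG→stop ORF.
Longest: frame +3, positions 15–26, 12 nt = 4 codons = 3 aa. → 3 amino acids.

3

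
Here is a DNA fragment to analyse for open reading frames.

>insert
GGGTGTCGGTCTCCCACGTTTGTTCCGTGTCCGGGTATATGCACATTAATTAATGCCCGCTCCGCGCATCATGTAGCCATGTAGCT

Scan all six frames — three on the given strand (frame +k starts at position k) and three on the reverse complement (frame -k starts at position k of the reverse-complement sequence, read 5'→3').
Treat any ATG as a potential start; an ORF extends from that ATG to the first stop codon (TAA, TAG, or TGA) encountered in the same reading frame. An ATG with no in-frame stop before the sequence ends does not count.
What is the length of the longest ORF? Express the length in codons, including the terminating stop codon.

9

Reverse complement (5'→3'): AGCTACATGGCTACATGATGCGCGGAGCGGGCATTAATTAATGTGCATATACCCGGACACGGAACAAACGTGGGAGACCGACACCC
Frame +1: GGG TGT CGG TCT CCC ACG TTT GTT CCG TGT CCG GGT ATA TGC ACA TTA ATT AAT GCC CGC TCC GCG CAT CAT GTA GCC ATG TAG — ATG at 79, stop TAG at 82 → 6 nt.
Frame +2: GGT GTC GGT CTC CCA CGT TTG TTC CGT GTC CGG GTA TAT GCA CAT TAA TTA ATG CCC GCT CCG CGC ATC ATG TAG CCA TGT AGC — ATG at 53, stop TAG at 74 → 24 nt; ATG at 71, stop TAG at 74 → 6 nt.
Frame +3: GTG TCG GTC TCC CAC GTT TGT TCC GTG TCC GGG TAT ATG CAC ATT AAT TAA TGC CCG CTC CGC GCA TCA TGT AGC CAT GTA GCT — ATG at 39, stop TAA at 51 → 15 nt.
Frame -1: AGC TAC ATG GCT ACA TGA TGC GCG GAG CGG GCA TTA ATT AAT GTG CAT ATA CCC GGA CAC GGA ACA AAC GTG GGA GAC CGA CAC — ATG at 7, stop TGA at 16 → 12 nt.
Frame -2: GCT ACA TGG CTA CAT GAT GCG CGG AGC GGG CAT TAA TTA ATG TGC ATA TAC CCG GAC ACG GAA CAA ACG TGG GAG ACC GAC ACC — no ATG→stop ORF.
Frame -3: CTA CAT GGC TAC ATG ATG CGC GGA GCG GGC ATT AAT TAA TGT GCA TAT ACC CGG ACA CGG AAC AAA CGT GGG AGA CCG ACA CCC — ATG at 15, stop TAA at 39 → 27 nt; ATG at 18, stop TAA at 39 → 24 nt.
Longest: frame -3, positions 15–41, 27 nt = 9 codons = 8 aa. → 9 codons.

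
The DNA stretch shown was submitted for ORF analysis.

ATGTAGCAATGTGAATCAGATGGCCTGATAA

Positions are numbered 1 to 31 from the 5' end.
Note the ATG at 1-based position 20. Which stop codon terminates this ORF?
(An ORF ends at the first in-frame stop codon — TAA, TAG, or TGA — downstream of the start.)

Codons from position 20: ATG (20–22), GCC (23–25), TGA (26–28).
The first in-frame stop codon is TGA.

TGA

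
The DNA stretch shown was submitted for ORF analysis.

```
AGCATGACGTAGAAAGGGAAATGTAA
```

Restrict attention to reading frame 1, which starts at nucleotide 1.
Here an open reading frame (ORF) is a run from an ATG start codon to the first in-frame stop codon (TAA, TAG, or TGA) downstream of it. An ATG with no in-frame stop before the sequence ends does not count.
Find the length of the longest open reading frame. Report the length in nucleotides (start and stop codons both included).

9

Frame 1: AGC ATG ACG TAG AAA GGG AAA TGT — ATG at 4, stop TAG at 10 → 9 nt.
Longest: frame 1, positions 4–12, 9 nt = 3 codons = 2 aa. → 9 nucleotides.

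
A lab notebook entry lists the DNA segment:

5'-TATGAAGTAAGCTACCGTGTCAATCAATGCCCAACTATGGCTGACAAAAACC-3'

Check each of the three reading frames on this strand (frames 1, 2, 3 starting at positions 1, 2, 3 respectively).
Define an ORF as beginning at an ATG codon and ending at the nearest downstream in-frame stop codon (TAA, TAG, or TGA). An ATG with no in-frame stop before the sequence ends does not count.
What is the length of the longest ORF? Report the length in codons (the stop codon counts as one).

6

Frame 1: TAT GAA GTA AGC TAC CGT GTC AAT CAA TGC CCA ACT ATG GCT GAC AAA AAC — no ATG→stop ORF.
Frame 2: ATG AAG TAA GCT ACC GTG TCA ATC AAT GCC CAA CTA TGG CTG ACA AAA ACC — ATG at 2, stop TAA at 8 → 9 nt.
Frame 3: TGA AGT AAG CTA CCG TGT CAA TCA ATG CCC AAC TAT GGC TGA CAA AAA — ATG at 27, stop TGA at 42 → 18 nt.
Longest: frame 3, positions 27–44, 18 nt = 6 codons = 5 aa. → 6 codons.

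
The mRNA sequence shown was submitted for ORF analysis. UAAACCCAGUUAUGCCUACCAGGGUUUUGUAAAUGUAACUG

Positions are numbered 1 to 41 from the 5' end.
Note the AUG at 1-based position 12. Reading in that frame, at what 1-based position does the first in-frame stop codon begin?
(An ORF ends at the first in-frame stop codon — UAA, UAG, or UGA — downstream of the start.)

Codons from position 12: AUG (12–14), CCU (15–17), ACC (18–20), AGG (21–23), GUU (24–26), UUG (27–29), UAA (30–32).
UAA is a stop codon; it begins at position 30.

30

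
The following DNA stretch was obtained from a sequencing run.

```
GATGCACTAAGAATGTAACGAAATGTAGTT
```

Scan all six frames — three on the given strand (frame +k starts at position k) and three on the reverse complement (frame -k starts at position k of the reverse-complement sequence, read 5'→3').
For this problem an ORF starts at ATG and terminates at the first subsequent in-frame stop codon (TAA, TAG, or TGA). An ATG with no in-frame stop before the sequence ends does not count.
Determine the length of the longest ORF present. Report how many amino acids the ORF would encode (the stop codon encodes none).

Reverse complement (5'→3'): AACTACATTTCGTTACATTCTTAGTGCATC
Frame +1: GAT GCA CTA AGA ATG TAA CGA AAT GTA GTT — ATG at 13, stop TAA at 16 → 6 nt.
Frame +2: ATG CAC TAA GAA TGT AAC GAA ATG TAG — ATG at 2, stop TAA at 8 → 9 nt; ATG at 23, stop TAG at 26 → 6 nt.
Frame +3: TGC ACT AAG AAT GTA ACG AAA TGT AGT — no ATG→stop ORF.
Frame -1: AAC TAC ATT TCG TTA CAT TCT TAG TGC ATC — no ATG→stop ORF.
Frame -2: ACT ACA TTT CGT TAC ATT CTT AGT GCA — no ATG→stop ORF.
Frame -3: CTA CAT TTC GTT ACA TTC TTA GTG CAT — no ATG→stop ORF.
Longest: frame +2, positions 2–10, 9 nt = 3 codons = 2 aa. → 2 amino acids.

2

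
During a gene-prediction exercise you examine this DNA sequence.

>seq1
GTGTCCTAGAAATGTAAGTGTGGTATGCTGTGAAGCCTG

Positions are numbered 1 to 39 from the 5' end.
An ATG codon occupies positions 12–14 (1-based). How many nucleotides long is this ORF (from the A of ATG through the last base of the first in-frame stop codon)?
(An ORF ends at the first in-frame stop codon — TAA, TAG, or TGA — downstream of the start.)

Codons from position 12: ATG (12–14), TAA (15–17).
TAA is the first in-frame stop; ORF spans 12–17, 6 nucleotides.

6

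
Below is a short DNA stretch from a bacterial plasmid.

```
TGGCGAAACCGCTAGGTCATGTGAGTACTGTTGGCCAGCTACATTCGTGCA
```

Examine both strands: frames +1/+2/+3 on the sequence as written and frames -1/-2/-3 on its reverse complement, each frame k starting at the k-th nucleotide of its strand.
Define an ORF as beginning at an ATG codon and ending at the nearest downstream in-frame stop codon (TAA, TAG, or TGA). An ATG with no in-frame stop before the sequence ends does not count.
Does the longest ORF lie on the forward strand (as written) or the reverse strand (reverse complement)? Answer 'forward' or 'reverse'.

Reverse complement (5'→3'): TGCACGAATGTAGCTGGCCAACAGTACTCACATGACCTAGCGGTTTCGCCA
Frame +1: TGG CGA AAC CGC TAG GTC ATG TGA GTA CTG TTG GCC AGC TAC ATT CGT GCA — ATG at 19, stop TGA at 22 → 6 nt.
Frame +2: GGC GAA ACC GCT AGG TCA TGT GAG TAC TGT TGG CCA GCT ACA TTC GTG — no ATG→stop ORF.
Frame +3: GCG AAA CCG CTA GGT CAT GTG AGT ACT GTT GGC CAG CTA CAT TCG TGC — no ATG→stop ORF.
Frame -1: TGC ACG AAT GTA GCT GGC CAA CAG TAC TCA CAT GAC CTA GCG GTT TCG CCA — no ATG→stop ORF.
Frame -2: GCA CGA ATG TAG CTG GCC AAC AGT ACT CAC ATG ACC TAG CGG TTT CGC — ATG at 8, stop TAG at 11 → 6 nt; ATG at 32, stop TAG at 38 → 9 nt.
Frame -3: CAC GAA TGT AGC TGG CCA ACA GTA CTC ACA TGA CCT AGC GGT TTC GCC — no ATG→stop ORF.
Forward-strand max 6 nt; reverse-strand max 9 nt. The reverse strand has the longer ORF.

reverse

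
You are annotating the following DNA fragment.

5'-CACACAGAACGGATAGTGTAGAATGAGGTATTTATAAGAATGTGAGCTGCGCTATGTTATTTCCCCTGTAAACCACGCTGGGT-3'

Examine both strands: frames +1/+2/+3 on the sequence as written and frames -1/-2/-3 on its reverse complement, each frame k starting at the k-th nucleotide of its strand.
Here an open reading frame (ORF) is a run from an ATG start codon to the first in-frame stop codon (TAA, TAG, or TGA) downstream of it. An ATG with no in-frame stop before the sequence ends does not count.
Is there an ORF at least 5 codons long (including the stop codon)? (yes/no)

yes

Reverse complement (5'→3'): ACCCAGCGTGGTTTACAGGGGAAATAACATAGCGCAGCTCACATTCTTATAAATACCTCATTCTACACTATCCGTTCTGTGTG
Frame +1: CAC ACA GAA CGG ATA GTG TAG AAT GAG GTA TTT ATA AGA ATG TGA GCT GCG CTA TGT TAT TTC CCC TGT AAA CCA CGC TGG — ATG at 40, stop TGA at 43 → 6 nt.
Frame +2: ACA CAG AAC GGA TAG TGT AGA ATG AGG TAT TTA TAA GAA TGT GAG CTG CGC TAT GTT ATT TCC CCT GTA AAC CAC GCT GGG — ATG at 23, stop TAA at 35 → 15 nt.
Frame +3: CAC AGA ACG GAT AGT GTA GAA TGA GGT ATT TAT AAG AAT GTG AGC TGC GCT ATG TTA TTT CCC CTG TAA ACC ACG CTG GGT — ATG at 54, stop TAA at 69 → 18 nt.
Frame -1: ACC CAG CGT GGT TTA CAG GGG AAA TAA CAT AGC GCA GCT CAC ATT CTT ATA AAT ACC TCA TTC TAC ACT ATC CGT TCT GTG — no ATG→stop ORF.
Frame -2: CCC AGC GTG GTT TAC AGG GGA AAT AAC ATA GCG CAG CTC ACA TTC TTA TAA ATA CCT CAT TCT ACA CTA TCC GTT CTG TGT — no ATG→stop ORF.
Frame -3: CCA GCG TGG TTT ACA GGG GAA ATA ACA TAG CGC AGC TCA CAT TCT TAT AAA TAC CTC ATT CTA CAC TAT CCG TTC TGT GTG — no ATG→stop ORF.
Frame +2 has an ORF of 5 codons (positions 23–37) ≥ 5, so yes.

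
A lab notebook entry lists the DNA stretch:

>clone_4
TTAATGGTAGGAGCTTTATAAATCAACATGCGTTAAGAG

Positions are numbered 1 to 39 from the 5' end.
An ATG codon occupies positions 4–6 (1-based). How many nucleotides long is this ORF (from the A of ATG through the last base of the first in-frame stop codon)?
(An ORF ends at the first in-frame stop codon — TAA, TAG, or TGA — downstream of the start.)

18

Codons from position 4: ATG (4–6), GTA (7–9), GGA (10–12), GCT (13–15), TTA (16–18), TAA (19–21).
TAA is the first in-frame stop; ORF spans 4–21, 18 nucleotides.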